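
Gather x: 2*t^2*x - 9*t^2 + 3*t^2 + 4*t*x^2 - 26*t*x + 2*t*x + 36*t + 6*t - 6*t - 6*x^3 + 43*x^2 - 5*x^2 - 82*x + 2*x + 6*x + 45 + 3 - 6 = -6*t^2 + 36*t - 6*x^3 + x^2*(4*t + 38) + x*(2*t^2 - 24*t - 74) + 42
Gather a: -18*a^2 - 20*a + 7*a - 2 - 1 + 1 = -18*a^2 - 13*a - 2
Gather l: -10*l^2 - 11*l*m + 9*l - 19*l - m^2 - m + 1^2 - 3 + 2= -10*l^2 + l*(-11*m - 10) - m^2 - m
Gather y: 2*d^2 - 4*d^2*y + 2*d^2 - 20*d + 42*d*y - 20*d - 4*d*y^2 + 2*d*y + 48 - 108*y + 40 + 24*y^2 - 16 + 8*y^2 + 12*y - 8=4*d^2 - 40*d + y^2*(32 - 4*d) + y*(-4*d^2 + 44*d - 96) + 64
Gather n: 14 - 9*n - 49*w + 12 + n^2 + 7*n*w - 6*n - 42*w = n^2 + n*(7*w - 15) - 91*w + 26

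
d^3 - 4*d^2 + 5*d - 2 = (d - 2)*(d - 1)^2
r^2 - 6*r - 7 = (r - 7)*(r + 1)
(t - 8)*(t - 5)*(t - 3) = t^3 - 16*t^2 + 79*t - 120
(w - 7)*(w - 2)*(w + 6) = w^3 - 3*w^2 - 40*w + 84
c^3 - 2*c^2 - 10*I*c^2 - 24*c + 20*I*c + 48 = (c - 2)*(c - 6*I)*(c - 4*I)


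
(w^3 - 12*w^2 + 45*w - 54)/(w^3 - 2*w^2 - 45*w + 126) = (w - 3)/(w + 7)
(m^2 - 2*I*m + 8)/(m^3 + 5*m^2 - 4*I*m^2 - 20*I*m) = (m + 2*I)/(m*(m + 5))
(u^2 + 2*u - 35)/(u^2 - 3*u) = (u^2 + 2*u - 35)/(u*(u - 3))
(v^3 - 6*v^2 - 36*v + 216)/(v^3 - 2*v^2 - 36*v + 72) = (v - 6)/(v - 2)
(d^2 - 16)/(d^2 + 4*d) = (d - 4)/d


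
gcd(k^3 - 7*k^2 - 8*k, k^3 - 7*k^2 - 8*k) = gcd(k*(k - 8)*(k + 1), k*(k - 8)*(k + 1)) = k^3 - 7*k^2 - 8*k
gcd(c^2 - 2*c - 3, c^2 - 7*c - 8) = c + 1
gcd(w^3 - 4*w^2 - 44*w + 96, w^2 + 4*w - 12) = w^2 + 4*w - 12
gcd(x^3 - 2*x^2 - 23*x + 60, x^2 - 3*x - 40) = x + 5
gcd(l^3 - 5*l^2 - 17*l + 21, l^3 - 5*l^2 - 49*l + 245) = l - 7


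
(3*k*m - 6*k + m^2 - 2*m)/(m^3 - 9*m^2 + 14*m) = (3*k + m)/(m*(m - 7))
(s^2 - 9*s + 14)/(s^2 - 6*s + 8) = (s - 7)/(s - 4)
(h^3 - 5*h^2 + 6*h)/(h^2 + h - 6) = h*(h - 3)/(h + 3)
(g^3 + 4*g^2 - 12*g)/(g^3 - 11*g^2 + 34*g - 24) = g*(g^2 + 4*g - 12)/(g^3 - 11*g^2 + 34*g - 24)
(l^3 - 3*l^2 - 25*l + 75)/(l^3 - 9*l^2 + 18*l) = (l^2 - 25)/(l*(l - 6))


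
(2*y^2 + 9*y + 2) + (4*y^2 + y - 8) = 6*y^2 + 10*y - 6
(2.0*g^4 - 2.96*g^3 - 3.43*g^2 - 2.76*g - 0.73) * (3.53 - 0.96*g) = -1.92*g^5 + 9.9016*g^4 - 7.156*g^3 - 9.4583*g^2 - 9.042*g - 2.5769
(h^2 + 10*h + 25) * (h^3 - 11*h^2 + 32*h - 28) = h^5 - h^4 - 53*h^3 + 17*h^2 + 520*h - 700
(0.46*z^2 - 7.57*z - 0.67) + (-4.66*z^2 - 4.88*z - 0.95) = -4.2*z^2 - 12.45*z - 1.62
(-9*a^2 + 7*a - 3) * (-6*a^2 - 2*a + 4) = 54*a^4 - 24*a^3 - 32*a^2 + 34*a - 12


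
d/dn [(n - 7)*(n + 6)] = 2*n - 1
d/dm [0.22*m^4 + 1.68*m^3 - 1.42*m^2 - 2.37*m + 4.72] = 0.88*m^3 + 5.04*m^2 - 2.84*m - 2.37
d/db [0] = 0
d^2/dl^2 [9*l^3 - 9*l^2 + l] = 54*l - 18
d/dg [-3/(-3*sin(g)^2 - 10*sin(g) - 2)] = -6*(3*sin(g) + 5)*cos(g)/(3*sin(g)^2 + 10*sin(g) + 2)^2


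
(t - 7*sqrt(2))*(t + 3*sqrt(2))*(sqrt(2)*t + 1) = sqrt(2)*t^3 - 7*t^2 - 46*sqrt(2)*t - 42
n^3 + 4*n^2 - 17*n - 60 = (n - 4)*(n + 3)*(n + 5)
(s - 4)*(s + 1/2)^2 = s^3 - 3*s^2 - 15*s/4 - 1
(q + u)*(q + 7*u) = q^2 + 8*q*u + 7*u^2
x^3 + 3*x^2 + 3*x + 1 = (x + 1)^3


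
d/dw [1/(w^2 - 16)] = -2*w/(w^2 - 16)^2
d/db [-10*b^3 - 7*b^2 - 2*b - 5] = -30*b^2 - 14*b - 2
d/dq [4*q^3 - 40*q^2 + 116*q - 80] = 12*q^2 - 80*q + 116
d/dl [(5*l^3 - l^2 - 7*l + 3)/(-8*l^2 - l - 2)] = (-40*l^4 - 10*l^3 - 85*l^2 + 52*l + 17)/(64*l^4 + 16*l^3 + 33*l^2 + 4*l + 4)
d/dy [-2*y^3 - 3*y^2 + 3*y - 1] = -6*y^2 - 6*y + 3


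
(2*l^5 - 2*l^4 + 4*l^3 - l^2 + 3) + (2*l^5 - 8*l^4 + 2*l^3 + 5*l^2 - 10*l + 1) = 4*l^5 - 10*l^4 + 6*l^3 + 4*l^2 - 10*l + 4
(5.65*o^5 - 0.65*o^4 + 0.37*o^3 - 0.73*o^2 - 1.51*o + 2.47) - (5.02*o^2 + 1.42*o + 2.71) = 5.65*o^5 - 0.65*o^4 + 0.37*o^3 - 5.75*o^2 - 2.93*o - 0.24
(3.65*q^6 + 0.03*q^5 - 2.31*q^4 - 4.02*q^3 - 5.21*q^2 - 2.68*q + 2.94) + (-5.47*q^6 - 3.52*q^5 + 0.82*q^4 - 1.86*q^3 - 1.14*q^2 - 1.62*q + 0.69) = -1.82*q^6 - 3.49*q^5 - 1.49*q^4 - 5.88*q^3 - 6.35*q^2 - 4.3*q + 3.63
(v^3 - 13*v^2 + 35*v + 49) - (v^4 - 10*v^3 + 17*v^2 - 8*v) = -v^4 + 11*v^3 - 30*v^2 + 43*v + 49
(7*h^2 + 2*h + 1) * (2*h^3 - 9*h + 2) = 14*h^5 + 4*h^4 - 61*h^3 - 4*h^2 - 5*h + 2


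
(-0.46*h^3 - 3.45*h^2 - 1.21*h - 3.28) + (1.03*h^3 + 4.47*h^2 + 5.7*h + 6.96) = 0.57*h^3 + 1.02*h^2 + 4.49*h + 3.68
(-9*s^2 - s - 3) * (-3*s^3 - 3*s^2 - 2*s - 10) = 27*s^5 + 30*s^4 + 30*s^3 + 101*s^2 + 16*s + 30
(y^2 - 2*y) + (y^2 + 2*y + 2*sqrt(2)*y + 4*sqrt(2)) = 2*y^2 + 2*sqrt(2)*y + 4*sqrt(2)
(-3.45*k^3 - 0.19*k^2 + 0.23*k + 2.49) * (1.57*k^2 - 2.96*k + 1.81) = -5.4165*k^5 + 9.9137*k^4 - 5.321*k^3 + 2.8846*k^2 - 6.9541*k + 4.5069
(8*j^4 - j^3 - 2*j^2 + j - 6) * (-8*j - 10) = -64*j^5 - 72*j^4 + 26*j^3 + 12*j^2 + 38*j + 60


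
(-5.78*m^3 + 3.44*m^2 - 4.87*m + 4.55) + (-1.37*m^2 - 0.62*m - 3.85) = -5.78*m^3 + 2.07*m^2 - 5.49*m + 0.7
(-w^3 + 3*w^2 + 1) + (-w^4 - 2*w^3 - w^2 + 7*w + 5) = -w^4 - 3*w^3 + 2*w^2 + 7*w + 6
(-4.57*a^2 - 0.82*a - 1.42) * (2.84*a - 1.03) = -12.9788*a^3 + 2.3783*a^2 - 3.1882*a + 1.4626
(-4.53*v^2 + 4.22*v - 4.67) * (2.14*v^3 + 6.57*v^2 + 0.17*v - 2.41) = -9.6942*v^5 - 20.7313*v^4 + 16.9615*v^3 - 19.0472*v^2 - 10.9641*v + 11.2547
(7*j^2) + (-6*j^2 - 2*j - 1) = j^2 - 2*j - 1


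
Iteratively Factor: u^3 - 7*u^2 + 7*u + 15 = (u - 3)*(u^2 - 4*u - 5) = (u - 3)*(u + 1)*(u - 5)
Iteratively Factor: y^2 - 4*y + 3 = (y - 1)*(y - 3)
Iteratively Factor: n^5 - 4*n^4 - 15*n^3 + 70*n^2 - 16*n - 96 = (n + 4)*(n^4 - 8*n^3 + 17*n^2 + 2*n - 24) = (n + 1)*(n + 4)*(n^3 - 9*n^2 + 26*n - 24) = (n - 4)*(n + 1)*(n + 4)*(n^2 - 5*n + 6) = (n - 4)*(n - 2)*(n + 1)*(n + 4)*(n - 3)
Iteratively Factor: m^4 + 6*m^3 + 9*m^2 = (m + 3)*(m^3 + 3*m^2) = m*(m + 3)*(m^2 + 3*m) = m*(m + 3)^2*(m)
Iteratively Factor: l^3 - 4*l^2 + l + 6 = (l + 1)*(l^2 - 5*l + 6) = (l - 2)*(l + 1)*(l - 3)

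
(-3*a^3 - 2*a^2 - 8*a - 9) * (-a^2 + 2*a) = 3*a^5 - 4*a^4 + 4*a^3 - 7*a^2 - 18*a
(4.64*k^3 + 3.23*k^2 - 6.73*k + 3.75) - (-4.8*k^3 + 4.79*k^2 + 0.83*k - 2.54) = 9.44*k^3 - 1.56*k^2 - 7.56*k + 6.29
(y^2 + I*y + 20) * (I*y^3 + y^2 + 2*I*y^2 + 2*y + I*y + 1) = I*y^5 + 2*I*y^4 + 22*I*y^3 + 20*y^2 + 42*I*y^2 + 40*y + 21*I*y + 20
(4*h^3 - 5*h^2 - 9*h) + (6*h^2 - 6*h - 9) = 4*h^3 + h^2 - 15*h - 9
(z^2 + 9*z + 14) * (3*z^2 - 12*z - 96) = 3*z^4 + 15*z^3 - 162*z^2 - 1032*z - 1344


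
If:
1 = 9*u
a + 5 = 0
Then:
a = -5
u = 1/9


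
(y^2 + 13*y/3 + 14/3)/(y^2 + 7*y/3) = (y + 2)/y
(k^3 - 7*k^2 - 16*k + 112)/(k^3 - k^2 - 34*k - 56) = (k - 4)/(k + 2)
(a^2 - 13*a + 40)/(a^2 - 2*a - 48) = (a - 5)/(a + 6)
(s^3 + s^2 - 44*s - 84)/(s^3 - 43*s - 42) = (s + 2)/(s + 1)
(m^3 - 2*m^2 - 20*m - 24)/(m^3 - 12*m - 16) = (m - 6)/(m - 4)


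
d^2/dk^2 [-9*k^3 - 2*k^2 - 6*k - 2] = -54*k - 4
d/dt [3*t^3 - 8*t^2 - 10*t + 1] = 9*t^2 - 16*t - 10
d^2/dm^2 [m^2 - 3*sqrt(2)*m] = 2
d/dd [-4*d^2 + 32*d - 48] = 32 - 8*d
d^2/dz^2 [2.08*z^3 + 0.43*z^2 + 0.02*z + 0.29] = 12.48*z + 0.86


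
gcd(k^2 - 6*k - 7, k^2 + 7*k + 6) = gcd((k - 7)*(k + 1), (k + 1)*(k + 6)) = k + 1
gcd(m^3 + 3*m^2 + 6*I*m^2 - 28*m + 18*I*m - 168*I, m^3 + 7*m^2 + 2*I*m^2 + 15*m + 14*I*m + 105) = m + 7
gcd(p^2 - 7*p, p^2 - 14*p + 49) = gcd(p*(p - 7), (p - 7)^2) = p - 7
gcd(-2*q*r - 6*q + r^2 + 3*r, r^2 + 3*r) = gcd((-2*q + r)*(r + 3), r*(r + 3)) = r + 3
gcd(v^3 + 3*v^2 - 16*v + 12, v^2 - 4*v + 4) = v - 2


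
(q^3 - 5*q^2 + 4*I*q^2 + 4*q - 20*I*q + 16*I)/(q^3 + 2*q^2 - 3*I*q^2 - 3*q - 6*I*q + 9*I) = (q^2 + 4*q*(-1 + I) - 16*I)/(q^2 + 3*q*(1 - I) - 9*I)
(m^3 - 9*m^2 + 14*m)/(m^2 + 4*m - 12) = m*(m - 7)/(m + 6)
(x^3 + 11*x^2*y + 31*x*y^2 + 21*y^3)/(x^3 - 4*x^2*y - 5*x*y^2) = (x^2 + 10*x*y + 21*y^2)/(x*(x - 5*y))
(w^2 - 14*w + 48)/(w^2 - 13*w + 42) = (w - 8)/(w - 7)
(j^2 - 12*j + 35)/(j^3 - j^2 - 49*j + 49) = (j - 5)/(j^2 + 6*j - 7)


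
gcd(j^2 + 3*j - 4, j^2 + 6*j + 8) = j + 4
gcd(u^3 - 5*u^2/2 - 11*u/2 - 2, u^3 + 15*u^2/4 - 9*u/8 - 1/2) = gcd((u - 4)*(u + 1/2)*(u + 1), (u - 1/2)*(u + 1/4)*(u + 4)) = 1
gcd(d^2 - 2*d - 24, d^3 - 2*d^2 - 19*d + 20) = d + 4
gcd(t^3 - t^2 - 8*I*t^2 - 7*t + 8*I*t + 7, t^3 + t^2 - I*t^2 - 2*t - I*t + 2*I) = t^2 + t*(-1 - I) + I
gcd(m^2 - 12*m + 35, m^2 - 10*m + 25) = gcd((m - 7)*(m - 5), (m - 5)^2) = m - 5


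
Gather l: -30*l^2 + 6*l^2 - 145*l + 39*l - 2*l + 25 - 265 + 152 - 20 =-24*l^2 - 108*l - 108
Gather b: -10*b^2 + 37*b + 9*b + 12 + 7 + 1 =-10*b^2 + 46*b + 20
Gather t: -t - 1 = -t - 1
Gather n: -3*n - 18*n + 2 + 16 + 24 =42 - 21*n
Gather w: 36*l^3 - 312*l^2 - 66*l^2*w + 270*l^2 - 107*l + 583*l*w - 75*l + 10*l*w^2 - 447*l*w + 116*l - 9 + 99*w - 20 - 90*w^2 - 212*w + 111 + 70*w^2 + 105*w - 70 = 36*l^3 - 42*l^2 - 66*l + w^2*(10*l - 20) + w*(-66*l^2 + 136*l - 8) + 12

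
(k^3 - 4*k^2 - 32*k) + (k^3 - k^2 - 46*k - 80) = 2*k^3 - 5*k^2 - 78*k - 80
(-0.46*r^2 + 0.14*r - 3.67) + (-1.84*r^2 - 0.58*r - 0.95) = -2.3*r^2 - 0.44*r - 4.62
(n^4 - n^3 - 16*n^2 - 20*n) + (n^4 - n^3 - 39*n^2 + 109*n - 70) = 2*n^4 - 2*n^3 - 55*n^2 + 89*n - 70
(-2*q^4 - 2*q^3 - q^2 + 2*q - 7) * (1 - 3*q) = 6*q^5 + 4*q^4 + q^3 - 7*q^2 + 23*q - 7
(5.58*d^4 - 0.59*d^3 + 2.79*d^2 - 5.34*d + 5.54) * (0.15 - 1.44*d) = -8.0352*d^5 + 1.6866*d^4 - 4.1061*d^3 + 8.1081*d^2 - 8.7786*d + 0.831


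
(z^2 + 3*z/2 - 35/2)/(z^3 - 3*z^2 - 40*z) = (z - 7/2)/(z*(z - 8))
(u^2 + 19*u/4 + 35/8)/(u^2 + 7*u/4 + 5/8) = (2*u + 7)/(2*u + 1)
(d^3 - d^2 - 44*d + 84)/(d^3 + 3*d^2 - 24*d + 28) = (d - 6)/(d - 2)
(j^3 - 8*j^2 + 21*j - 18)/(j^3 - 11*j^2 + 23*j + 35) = (j^3 - 8*j^2 + 21*j - 18)/(j^3 - 11*j^2 + 23*j + 35)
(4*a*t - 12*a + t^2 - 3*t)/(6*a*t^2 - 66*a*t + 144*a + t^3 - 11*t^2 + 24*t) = (4*a + t)/(6*a*t - 48*a + t^2 - 8*t)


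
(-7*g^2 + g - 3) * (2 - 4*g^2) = 28*g^4 - 4*g^3 - 2*g^2 + 2*g - 6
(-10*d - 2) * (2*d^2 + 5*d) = -20*d^3 - 54*d^2 - 10*d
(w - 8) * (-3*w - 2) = -3*w^2 + 22*w + 16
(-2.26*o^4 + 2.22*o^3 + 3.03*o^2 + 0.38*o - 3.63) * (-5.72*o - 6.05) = 12.9272*o^5 + 0.974599999999997*o^4 - 30.7626*o^3 - 20.5051*o^2 + 18.4646*o + 21.9615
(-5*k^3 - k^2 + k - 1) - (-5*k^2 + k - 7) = -5*k^3 + 4*k^2 + 6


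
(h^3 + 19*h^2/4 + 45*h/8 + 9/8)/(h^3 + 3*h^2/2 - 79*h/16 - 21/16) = 2*(2*h + 3)/(4*h - 7)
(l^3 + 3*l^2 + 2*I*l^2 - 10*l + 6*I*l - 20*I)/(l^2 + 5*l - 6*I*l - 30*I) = (l^2 + 2*l*(-1 + I) - 4*I)/(l - 6*I)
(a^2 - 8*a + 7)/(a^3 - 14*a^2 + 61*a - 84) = (a - 1)/(a^2 - 7*a + 12)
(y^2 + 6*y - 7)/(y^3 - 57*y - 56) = (y - 1)/(y^2 - 7*y - 8)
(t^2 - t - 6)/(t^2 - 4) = (t - 3)/(t - 2)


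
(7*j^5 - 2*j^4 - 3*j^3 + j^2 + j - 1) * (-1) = -7*j^5 + 2*j^4 + 3*j^3 - j^2 - j + 1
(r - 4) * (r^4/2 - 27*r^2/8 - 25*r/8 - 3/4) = r^5/2 - 2*r^4 - 27*r^3/8 + 83*r^2/8 + 47*r/4 + 3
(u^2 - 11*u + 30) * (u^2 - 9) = u^4 - 11*u^3 + 21*u^2 + 99*u - 270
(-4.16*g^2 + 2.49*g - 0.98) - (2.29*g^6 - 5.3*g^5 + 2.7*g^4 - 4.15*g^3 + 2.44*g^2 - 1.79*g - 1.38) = -2.29*g^6 + 5.3*g^5 - 2.7*g^4 + 4.15*g^3 - 6.6*g^2 + 4.28*g + 0.4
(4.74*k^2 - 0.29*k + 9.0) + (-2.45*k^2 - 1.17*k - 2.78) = 2.29*k^2 - 1.46*k + 6.22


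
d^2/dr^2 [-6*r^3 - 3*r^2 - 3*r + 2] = -36*r - 6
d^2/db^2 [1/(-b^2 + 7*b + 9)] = 2*(-b^2 + 7*b + (2*b - 7)^2 + 9)/(-b^2 + 7*b + 9)^3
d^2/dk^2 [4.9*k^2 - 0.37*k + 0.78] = 9.80000000000000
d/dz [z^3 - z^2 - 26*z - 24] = 3*z^2 - 2*z - 26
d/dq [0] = 0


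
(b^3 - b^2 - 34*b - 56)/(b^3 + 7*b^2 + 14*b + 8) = (b - 7)/(b + 1)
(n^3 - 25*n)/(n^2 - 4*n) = (n^2 - 25)/(n - 4)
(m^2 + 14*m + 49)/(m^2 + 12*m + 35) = (m + 7)/(m + 5)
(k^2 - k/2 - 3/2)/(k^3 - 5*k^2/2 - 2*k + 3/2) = (2*k - 3)/(2*k^2 - 7*k + 3)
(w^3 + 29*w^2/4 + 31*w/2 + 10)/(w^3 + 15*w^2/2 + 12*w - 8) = (4*w^2 + 13*w + 10)/(2*(2*w^2 + 7*w - 4))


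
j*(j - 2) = j^2 - 2*j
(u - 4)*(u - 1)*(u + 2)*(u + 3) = u^4 - 15*u^2 - 10*u + 24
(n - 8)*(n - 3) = n^2 - 11*n + 24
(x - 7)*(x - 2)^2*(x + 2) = x^4 - 9*x^3 + 10*x^2 + 36*x - 56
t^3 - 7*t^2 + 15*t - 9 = (t - 3)^2*(t - 1)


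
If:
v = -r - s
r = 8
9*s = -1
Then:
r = 8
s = -1/9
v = -71/9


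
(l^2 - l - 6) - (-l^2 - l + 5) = 2*l^2 - 11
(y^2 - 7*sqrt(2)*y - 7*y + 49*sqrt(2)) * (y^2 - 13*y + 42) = y^4 - 20*y^3 - 7*sqrt(2)*y^3 + 133*y^2 + 140*sqrt(2)*y^2 - 931*sqrt(2)*y - 294*y + 2058*sqrt(2)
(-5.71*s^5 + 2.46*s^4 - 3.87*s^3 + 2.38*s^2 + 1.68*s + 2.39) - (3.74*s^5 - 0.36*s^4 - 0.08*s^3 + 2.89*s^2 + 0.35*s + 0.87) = -9.45*s^5 + 2.82*s^4 - 3.79*s^3 - 0.51*s^2 + 1.33*s + 1.52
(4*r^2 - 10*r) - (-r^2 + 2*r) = 5*r^2 - 12*r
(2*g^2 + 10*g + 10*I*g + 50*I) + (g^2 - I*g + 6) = 3*g^2 + 10*g + 9*I*g + 6 + 50*I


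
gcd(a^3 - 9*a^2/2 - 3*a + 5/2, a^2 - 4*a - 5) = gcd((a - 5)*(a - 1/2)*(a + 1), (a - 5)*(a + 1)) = a^2 - 4*a - 5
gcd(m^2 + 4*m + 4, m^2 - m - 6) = m + 2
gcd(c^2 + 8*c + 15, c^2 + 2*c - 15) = c + 5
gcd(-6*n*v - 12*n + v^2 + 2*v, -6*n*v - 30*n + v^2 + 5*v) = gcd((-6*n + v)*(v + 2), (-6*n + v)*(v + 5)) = -6*n + v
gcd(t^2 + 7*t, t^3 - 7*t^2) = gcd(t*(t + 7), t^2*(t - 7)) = t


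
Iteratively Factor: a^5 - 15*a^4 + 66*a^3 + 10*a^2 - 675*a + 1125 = (a - 5)*(a^4 - 10*a^3 + 16*a^2 + 90*a - 225) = (a - 5)*(a - 3)*(a^3 - 7*a^2 - 5*a + 75) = (a - 5)^2*(a - 3)*(a^2 - 2*a - 15) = (a - 5)^3*(a - 3)*(a + 3)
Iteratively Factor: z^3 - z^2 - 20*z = (z - 5)*(z^2 + 4*z) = z*(z - 5)*(z + 4)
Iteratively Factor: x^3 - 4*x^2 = (x)*(x^2 - 4*x) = x*(x - 4)*(x)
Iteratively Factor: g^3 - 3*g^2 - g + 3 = (g + 1)*(g^2 - 4*g + 3) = (g - 1)*(g + 1)*(g - 3)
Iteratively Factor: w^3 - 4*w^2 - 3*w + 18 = (w + 2)*(w^2 - 6*w + 9) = (w - 3)*(w + 2)*(w - 3)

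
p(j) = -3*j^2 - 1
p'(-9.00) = 54.00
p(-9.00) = -244.00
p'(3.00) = -18.00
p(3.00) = -28.00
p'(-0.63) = 3.78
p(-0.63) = -2.19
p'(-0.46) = 2.76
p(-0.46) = -1.63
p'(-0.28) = 1.68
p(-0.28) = -1.24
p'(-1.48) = 8.88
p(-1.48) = -7.57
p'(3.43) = -20.58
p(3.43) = -36.29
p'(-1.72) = 10.32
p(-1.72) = -9.88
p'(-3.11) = 18.66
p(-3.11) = -30.02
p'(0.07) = -0.42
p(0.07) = -1.01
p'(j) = -6*j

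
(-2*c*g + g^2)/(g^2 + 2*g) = (-2*c + g)/(g + 2)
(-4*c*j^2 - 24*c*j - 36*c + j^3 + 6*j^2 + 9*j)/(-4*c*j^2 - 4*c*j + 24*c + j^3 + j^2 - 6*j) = (j + 3)/(j - 2)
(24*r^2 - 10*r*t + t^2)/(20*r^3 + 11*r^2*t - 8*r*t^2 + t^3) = (6*r - t)/(5*r^2 + 4*r*t - t^2)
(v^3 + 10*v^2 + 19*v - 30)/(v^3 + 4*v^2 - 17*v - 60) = (v^2 + 5*v - 6)/(v^2 - v - 12)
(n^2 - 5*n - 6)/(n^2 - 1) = (n - 6)/(n - 1)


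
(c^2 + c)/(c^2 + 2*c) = (c + 1)/(c + 2)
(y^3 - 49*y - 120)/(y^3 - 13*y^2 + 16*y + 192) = (y + 5)/(y - 8)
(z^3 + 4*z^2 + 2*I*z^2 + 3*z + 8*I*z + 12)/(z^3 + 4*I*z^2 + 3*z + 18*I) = (z^2 + z*(4 - I) - 4*I)/(z^2 + I*z + 6)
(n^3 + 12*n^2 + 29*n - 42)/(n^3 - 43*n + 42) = (n + 6)/(n - 6)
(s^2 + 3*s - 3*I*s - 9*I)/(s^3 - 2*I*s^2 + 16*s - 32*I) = (s^2 + 3*s*(1 - I) - 9*I)/(s^3 - 2*I*s^2 + 16*s - 32*I)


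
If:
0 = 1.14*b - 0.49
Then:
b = 0.43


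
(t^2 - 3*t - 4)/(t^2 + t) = (t - 4)/t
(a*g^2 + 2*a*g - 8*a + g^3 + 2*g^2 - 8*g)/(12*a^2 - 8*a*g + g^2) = (a*g^2 + 2*a*g - 8*a + g^3 + 2*g^2 - 8*g)/(12*a^2 - 8*a*g + g^2)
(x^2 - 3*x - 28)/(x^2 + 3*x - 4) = (x - 7)/(x - 1)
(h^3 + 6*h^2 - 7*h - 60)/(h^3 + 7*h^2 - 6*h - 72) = (h + 5)/(h + 6)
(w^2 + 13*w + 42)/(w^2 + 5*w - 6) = (w + 7)/(w - 1)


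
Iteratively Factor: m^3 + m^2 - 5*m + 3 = (m + 3)*(m^2 - 2*m + 1) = (m - 1)*(m + 3)*(m - 1)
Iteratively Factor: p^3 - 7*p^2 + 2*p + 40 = (p + 2)*(p^2 - 9*p + 20) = (p - 5)*(p + 2)*(p - 4)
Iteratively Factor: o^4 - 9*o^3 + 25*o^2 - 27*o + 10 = (o - 5)*(o^3 - 4*o^2 + 5*o - 2) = (o - 5)*(o - 1)*(o^2 - 3*o + 2) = (o - 5)*(o - 2)*(o - 1)*(o - 1)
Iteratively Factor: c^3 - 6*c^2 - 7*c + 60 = (c + 3)*(c^2 - 9*c + 20) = (c - 5)*(c + 3)*(c - 4)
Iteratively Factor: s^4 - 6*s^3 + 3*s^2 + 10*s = (s + 1)*(s^3 - 7*s^2 + 10*s) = (s - 5)*(s + 1)*(s^2 - 2*s) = s*(s - 5)*(s + 1)*(s - 2)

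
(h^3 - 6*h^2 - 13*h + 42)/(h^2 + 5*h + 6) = (h^2 - 9*h + 14)/(h + 2)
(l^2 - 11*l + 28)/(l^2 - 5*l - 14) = (l - 4)/(l + 2)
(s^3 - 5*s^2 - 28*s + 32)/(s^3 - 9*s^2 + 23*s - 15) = (s^2 - 4*s - 32)/(s^2 - 8*s + 15)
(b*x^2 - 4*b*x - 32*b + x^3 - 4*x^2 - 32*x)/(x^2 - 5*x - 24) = (b*x + 4*b + x^2 + 4*x)/(x + 3)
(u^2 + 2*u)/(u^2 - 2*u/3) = 3*(u + 2)/(3*u - 2)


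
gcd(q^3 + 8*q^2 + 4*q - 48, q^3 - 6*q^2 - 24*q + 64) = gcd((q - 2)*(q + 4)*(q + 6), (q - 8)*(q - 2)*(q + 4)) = q^2 + 2*q - 8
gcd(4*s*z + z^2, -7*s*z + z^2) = z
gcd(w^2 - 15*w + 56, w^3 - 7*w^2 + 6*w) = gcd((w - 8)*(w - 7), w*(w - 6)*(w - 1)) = 1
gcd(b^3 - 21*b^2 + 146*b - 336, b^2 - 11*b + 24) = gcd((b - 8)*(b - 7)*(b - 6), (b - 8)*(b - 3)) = b - 8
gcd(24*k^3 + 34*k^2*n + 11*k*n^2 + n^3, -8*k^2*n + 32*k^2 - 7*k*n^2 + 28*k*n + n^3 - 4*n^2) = k + n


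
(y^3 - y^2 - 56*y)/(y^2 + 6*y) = (y^2 - y - 56)/(y + 6)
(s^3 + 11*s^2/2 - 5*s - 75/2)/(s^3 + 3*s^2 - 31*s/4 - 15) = 2*(s^2 + 8*s + 15)/(2*s^2 + 11*s + 12)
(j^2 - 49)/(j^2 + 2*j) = (j^2 - 49)/(j*(j + 2))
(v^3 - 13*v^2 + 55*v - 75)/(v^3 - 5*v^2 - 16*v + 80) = (v^2 - 8*v + 15)/(v^2 - 16)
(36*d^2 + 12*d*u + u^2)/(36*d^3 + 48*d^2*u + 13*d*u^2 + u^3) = 1/(d + u)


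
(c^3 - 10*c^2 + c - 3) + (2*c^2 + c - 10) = c^3 - 8*c^2 + 2*c - 13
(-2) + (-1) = -3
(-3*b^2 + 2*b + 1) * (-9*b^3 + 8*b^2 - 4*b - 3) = 27*b^5 - 42*b^4 + 19*b^3 + 9*b^2 - 10*b - 3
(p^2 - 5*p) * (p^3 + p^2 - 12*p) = p^5 - 4*p^4 - 17*p^3 + 60*p^2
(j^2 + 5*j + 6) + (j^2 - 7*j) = 2*j^2 - 2*j + 6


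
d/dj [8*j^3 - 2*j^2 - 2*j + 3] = 24*j^2 - 4*j - 2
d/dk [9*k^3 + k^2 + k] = 27*k^2 + 2*k + 1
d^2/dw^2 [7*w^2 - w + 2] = 14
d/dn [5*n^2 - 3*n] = 10*n - 3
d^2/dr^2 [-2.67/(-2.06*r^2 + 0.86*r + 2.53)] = (22.660824*r^2 - 9.460344*r - 2.67*(4.12*r - 0.86)*(8.24*r - 1.72) - 27.831012)/(-2.06*r^2 + 0.86*r + 2.53)^3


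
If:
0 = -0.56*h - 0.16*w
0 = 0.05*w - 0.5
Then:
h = -2.86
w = 10.00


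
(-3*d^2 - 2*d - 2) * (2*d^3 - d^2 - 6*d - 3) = -6*d^5 - d^4 + 16*d^3 + 23*d^2 + 18*d + 6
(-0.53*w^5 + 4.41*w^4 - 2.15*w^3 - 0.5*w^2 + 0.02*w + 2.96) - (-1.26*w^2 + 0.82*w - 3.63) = -0.53*w^5 + 4.41*w^4 - 2.15*w^3 + 0.76*w^2 - 0.8*w + 6.59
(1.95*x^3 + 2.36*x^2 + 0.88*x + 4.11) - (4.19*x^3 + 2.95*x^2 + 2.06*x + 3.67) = -2.24*x^3 - 0.59*x^2 - 1.18*x + 0.44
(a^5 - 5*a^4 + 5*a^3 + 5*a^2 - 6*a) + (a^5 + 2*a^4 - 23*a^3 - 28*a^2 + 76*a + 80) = 2*a^5 - 3*a^4 - 18*a^3 - 23*a^2 + 70*a + 80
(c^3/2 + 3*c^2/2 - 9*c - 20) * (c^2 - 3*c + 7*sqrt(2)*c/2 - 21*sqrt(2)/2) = c^5/2 + 7*sqrt(2)*c^4/4 - 27*c^3/2 - 189*sqrt(2)*c^2/4 + 7*c^2 + 49*sqrt(2)*c/2 + 60*c + 210*sqrt(2)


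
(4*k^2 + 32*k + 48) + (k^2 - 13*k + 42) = 5*k^2 + 19*k + 90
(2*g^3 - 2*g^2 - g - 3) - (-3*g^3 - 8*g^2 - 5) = 5*g^3 + 6*g^2 - g + 2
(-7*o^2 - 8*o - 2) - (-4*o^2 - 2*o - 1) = -3*o^2 - 6*o - 1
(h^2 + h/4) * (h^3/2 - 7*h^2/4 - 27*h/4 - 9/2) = h^5/2 - 13*h^4/8 - 115*h^3/16 - 99*h^2/16 - 9*h/8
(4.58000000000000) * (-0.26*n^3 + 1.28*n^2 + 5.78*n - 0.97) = -1.1908*n^3 + 5.8624*n^2 + 26.4724*n - 4.4426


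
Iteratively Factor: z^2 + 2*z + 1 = (z + 1)*(z + 1)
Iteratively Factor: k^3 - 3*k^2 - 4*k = (k)*(k^2 - 3*k - 4) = k*(k + 1)*(k - 4)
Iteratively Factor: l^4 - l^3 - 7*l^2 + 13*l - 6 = (l - 2)*(l^3 + l^2 - 5*l + 3) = (l - 2)*(l + 3)*(l^2 - 2*l + 1) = (l - 2)*(l - 1)*(l + 3)*(l - 1)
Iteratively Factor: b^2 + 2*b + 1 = (b + 1)*(b + 1)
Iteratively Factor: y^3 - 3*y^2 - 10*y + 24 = (y - 4)*(y^2 + y - 6) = (y - 4)*(y - 2)*(y + 3)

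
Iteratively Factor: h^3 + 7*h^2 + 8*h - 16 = (h - 1)*(h^2 + 8*h + 16) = (h - 1)*(h + 4)*(h + 4)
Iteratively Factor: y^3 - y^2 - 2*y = (y + 1)*(y^2 - 2*y) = (y - 2)*(y + 1)*(y)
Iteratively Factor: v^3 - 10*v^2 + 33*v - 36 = (v - 4)*(v^2 - 6*v + 9) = (v - 4)*(v - 3)*(v - 3)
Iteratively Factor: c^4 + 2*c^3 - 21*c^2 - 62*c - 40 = (c + 4)*(c^3 - 2*c^2 - 13*c - 10) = (c + 1)*(c + 4)*(c^2 - 3*c - 10) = (c - 5)*(c + 1)*(c + 4)*(c + 2)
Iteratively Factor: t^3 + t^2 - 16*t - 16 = (t - 4)*(t^2 + 5*t + 4) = (t - 4)*(t + 1)*(t + 4)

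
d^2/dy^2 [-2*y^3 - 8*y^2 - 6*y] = -12*y - 16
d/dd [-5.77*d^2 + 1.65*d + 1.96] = 1.65 - 11.54*d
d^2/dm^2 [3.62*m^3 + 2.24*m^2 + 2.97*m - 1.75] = 21.72*m + 4.48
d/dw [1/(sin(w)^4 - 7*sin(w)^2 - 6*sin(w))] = 2*(-2*sin(w)^3 + 7*sin(w) + 3)*cos(w)/((-sin(w)^3 + 7*sin(w) + 6)^2*sin(w)^2)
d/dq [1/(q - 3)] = -1/(q - 3)^2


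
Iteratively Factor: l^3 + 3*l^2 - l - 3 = (l - 1)*(l^2 + 4*l + 3) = (l - 1)*(l + 3)*(l + 1)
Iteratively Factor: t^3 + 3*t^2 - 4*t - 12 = (t + 2)*(t^2 + t - 6) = (t + 2)*(t + 3)*(t - 2)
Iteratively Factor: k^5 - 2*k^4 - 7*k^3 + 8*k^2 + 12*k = (k + 2)*(k^4 - 4*k^3 + k^2 + 6*k) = (k + 1)*(k + 2)*(k^3 - 5*k^2 + 6*k) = k*(k + 1)*(k + 2)*(k^2 - 5*k + 6) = k*(k - 2)*(k + 1)*(k + 2)*(k - 3)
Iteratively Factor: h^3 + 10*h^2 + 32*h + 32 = (h + 2)*(h^2 + 8*h + 16) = (h + 2)*(h + 4)*(h + 4)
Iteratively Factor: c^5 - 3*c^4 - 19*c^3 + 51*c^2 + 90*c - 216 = (c - 2)*(c^4 - c^3 - 21*c^2 + 9*c + 108) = (c - 3)*(c - 2)*(c^3 + 2*c^2 - 15*c - 36) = (c - 4)*(c - 3)*(c - 2)*(c^2 + 6*c + 9) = (c - 4)*(c - 3)*(c - 2)*(c + 3)*(c + 3)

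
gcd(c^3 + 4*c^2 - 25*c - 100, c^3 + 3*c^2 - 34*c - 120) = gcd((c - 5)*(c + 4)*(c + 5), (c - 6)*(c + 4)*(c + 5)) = c^2 + 9*c + 20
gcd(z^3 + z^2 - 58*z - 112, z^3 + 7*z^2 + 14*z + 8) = z + 2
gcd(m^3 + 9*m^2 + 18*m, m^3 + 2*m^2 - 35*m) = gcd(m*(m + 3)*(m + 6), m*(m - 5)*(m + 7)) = m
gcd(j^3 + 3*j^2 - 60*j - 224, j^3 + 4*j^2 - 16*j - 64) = j + 4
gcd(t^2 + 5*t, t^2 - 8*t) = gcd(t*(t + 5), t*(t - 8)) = t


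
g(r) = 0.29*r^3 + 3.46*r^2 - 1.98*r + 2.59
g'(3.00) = 26.61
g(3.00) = 35.62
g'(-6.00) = -12.18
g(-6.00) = 76.39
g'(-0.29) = -3.91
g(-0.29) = 3.45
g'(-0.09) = -2.60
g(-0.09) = 2.80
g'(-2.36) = -13.47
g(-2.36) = 22.72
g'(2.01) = 15.44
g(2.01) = 14.94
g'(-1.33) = -9.64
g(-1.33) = 10.66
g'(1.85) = 13.80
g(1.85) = 12.61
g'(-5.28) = -14.26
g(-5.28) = 66.82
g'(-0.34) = -4.23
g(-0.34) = 3.65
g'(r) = 0.87*r^2 + 6.92*r - 1.98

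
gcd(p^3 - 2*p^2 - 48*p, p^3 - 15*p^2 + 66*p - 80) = p - 8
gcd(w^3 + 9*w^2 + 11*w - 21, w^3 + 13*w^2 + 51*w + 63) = w^2 + 10*w + 21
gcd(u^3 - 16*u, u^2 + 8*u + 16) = u + 4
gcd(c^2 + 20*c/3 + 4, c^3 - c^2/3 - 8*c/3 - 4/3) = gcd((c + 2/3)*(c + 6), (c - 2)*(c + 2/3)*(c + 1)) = c + 2/3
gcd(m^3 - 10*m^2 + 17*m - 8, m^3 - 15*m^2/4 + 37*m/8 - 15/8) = m - 1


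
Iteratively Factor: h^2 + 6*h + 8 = (h + 2)*(h + 4)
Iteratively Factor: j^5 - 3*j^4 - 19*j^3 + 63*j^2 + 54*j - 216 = (j + 4)*(j^4 - 7*j^3 + 9*j^2 + 27*j - 54) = (j - 3)*(j + 4)*(j^3 - 4*j^2 - 3*j + 18) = (j - 3)*(j + 2)*(j + 4)*(j^2 - 6*j + 9) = (j - 3)^2*(j + 2)*(j + 4)*(j - 3)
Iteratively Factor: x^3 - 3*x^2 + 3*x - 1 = (x - 1)*(x^2 - 2*x + 1) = (x - 1)^2*(x - 1)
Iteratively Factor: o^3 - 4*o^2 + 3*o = (o - 1)*(o^2 - 3*o) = (o - 3)*(o - 1)*(o)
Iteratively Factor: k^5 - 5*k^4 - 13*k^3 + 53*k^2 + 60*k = (k - 4)*(k^4 - k^3 - 17*k^2 - 15*k) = (k - 4)*(k + 1)*(k^3 - 2*k^2 - 15*k) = (k - 4)*(k + 1)*(k + 3)*(k^2 - 5*k) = (k - 5)*(k - 4)*(k + 1)*(k + 3)*(k)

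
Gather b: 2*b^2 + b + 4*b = 2*b^2 + 5*b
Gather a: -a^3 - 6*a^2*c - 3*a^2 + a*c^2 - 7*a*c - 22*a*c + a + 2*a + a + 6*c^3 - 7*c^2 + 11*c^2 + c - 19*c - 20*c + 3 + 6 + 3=-a^3 + a^2*(-6*c - 3) + a*(c^2 - 29*c + 4) + 6*c^3 + 4*c^2 - 38*c + 12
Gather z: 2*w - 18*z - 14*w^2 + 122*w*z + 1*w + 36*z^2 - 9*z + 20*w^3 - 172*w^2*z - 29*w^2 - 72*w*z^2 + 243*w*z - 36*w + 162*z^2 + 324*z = 20*w^3 - 43*w^2 - 33*w + z^2*(198 - 72*w) + z*(-172*w^2 + 365*w + 297)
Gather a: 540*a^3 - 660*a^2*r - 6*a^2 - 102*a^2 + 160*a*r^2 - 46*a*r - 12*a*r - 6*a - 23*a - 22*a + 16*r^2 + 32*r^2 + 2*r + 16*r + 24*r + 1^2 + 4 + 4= 540*a^3 + a^2*(-660*r - 108) + a*(160*r^2 - 58*r - 51) + 48*r^2 + 42*r + 9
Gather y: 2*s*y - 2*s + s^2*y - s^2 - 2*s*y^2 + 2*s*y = -s^2 - 2*s*y^2 - 2*s + y*(s^2 + 4*s)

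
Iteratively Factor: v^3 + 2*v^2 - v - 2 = (v - 1)*(v^2 + 3*v + 2) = (v - 1)*(v + 2)*(v + 1)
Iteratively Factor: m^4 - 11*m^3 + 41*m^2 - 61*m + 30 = (m - 2)*(m^3 - 9*m^2 + 23*m - 15) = (m - 5)*(m - 2)*(m^2 - 4*m + 3) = (m - 5)*(m - 2)*(m - 1)*(m - 3)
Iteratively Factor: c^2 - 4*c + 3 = (c - 3)*(c - 1)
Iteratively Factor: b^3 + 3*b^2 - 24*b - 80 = (b + 4)*(b^2 - b - 20) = (b - 5)*(b + 4)*(b + 4)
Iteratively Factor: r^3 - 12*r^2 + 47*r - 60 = (r - 3)*(r^2 - 9*r + 20) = (r - 4)*(r - 3)*(r - 5)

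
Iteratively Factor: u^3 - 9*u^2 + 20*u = (u)*(u^2 - 9*u + 20) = u*(u - 5)*(u - 4)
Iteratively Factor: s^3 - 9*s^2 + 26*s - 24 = (s - 3)*(s^2 - 6*s + 8) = (s - 3)*(s - 2)*(s - 4)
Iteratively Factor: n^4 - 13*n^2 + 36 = (n + 3)*(n^3 - 3*n^2 - 4*n + 12) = (n - 3)*(n + 3)*(n^2 - 4) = (n - 3)*(n - 2)*(n + 3)*(n + 2)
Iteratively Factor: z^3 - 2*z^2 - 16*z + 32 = (z - 4)*(z^2 + 2*z - 8) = (z - 4)*(z - 2)*(z + 4)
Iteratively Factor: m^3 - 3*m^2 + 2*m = (m - 1)*(m^2 - 2*m) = (m - 2)*(m - 1)*(m)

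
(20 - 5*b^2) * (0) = 0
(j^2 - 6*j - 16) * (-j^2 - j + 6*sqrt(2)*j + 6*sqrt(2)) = -j^4 + 5*j^3 + 6*sqrt(2)*j^3 - 30*sqrt(2)*j^2 + 22*j^2 - 132*sqrt(2)*j + 16*j - 96*sqrt(2)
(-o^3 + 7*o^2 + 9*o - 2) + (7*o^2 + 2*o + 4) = -o^3 + 14*o^2 + 11*o + 2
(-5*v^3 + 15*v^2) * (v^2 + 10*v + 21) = -5*v^5 - 35*v^4 + 45*v^3 + 315*v^2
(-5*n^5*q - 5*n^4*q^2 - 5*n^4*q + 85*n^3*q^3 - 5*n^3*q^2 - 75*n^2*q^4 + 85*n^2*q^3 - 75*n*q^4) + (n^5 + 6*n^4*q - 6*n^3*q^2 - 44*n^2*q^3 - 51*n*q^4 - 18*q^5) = -5*n^5*q + n^5 - 5*n^4*q^2 + n^4*q + 85*n^3*q^3 - 11*n^3*q^2 - 75*n^2*q^4 + 41*n^2*q^3 - 126*n*q^4 - 18*q^5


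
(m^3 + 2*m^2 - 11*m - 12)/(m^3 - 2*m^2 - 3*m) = (m + 4)/m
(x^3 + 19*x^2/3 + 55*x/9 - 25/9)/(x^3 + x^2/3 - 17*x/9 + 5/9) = (x + 5)/(x - 1)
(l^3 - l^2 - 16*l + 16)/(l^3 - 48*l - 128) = (l^2 - 5*l + 4)/(l^2 - 4*l - 32)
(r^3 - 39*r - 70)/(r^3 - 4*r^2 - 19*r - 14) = (r + 5)/(r + 1)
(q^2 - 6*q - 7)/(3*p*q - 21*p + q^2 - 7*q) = (q + 1)/(3*p + q)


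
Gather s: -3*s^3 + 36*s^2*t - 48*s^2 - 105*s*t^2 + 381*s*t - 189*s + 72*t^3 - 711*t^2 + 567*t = -3*s^3 + s^2*(36*t - 48) + s*(-105*t^2 + 381*t - 189) + 72*t^3 - 711*t^2 + 567*t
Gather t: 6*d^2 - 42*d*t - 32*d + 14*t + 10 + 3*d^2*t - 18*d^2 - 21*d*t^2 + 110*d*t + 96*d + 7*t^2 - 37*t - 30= -12*d^2 + 64*d + t^2*(7 - 21*d) + t*(3*d^2 + 68*d - 23) - 20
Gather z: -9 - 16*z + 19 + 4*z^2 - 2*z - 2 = 4*z^2 - 18*z + 8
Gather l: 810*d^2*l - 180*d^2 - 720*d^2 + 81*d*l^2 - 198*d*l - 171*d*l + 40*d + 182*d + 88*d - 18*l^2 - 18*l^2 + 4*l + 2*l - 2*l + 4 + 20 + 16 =-900*d^2 + 310*d + l^2*(81*d - 36) + l*(810*d^2 - 369*d + 4) + 40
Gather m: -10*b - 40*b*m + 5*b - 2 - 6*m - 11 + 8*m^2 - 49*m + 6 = -5*b + 8*m^2 + m*(-40*b - 55) - 7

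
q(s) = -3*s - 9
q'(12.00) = -3.00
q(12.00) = -45.00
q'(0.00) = -3.00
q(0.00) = -9.00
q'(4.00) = -3.00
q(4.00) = -21.00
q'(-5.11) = -3.00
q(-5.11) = 6.33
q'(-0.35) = -3.00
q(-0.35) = -7.95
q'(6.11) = -3.00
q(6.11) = -27.33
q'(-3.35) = -3.00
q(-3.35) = 1.05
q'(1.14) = -3.00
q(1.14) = -12.42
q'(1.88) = -3.00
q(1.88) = -14.64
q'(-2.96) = -3.00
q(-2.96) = -0.12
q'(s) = -3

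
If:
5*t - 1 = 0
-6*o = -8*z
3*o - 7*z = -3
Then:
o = 4/3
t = 1/5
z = 1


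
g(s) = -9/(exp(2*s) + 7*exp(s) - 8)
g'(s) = -9*(-2*exp(2*s) - 7*exp(s))/(exp(2*s) + 7*exp(s) - 8)^2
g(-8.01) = 1.13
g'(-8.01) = 0.00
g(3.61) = -0.01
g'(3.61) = 0.01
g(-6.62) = 1.13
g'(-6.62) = 0.00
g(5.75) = -0.00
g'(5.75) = 0.00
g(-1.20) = 1.55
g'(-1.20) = 0.61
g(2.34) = -0.05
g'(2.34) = 0.09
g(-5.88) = 1.13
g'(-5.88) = 0.00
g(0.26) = -3.26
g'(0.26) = 14.69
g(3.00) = -0.02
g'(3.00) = 0.03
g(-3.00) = 1.18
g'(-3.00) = 0.05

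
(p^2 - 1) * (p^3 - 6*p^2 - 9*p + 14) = p^5 - 6*p^4 - 10*p^3 + 20*p^2 + 9*p - 14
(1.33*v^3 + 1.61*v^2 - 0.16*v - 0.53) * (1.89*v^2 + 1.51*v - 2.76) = 2.5137*v^5 + 5.0512*v^4 - 1.5421*v^3 - 5.6869*v^2 - 0.3587*v + 1.4628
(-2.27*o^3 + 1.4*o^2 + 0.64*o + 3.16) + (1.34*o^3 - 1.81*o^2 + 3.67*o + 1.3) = -0.93*o^3 - 0.41*o^2 + 4.31*o + 4.46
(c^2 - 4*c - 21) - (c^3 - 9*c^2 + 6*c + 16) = -c^3 + 10*c^2 - 10*c - 37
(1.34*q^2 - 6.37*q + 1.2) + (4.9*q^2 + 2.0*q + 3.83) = 6.24*q^2 - 4.37*q + 5.03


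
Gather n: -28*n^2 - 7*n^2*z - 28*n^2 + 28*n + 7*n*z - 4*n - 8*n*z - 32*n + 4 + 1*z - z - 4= n^2*(-7*z - 56) + n*(-z - 8)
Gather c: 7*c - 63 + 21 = 7*c - 42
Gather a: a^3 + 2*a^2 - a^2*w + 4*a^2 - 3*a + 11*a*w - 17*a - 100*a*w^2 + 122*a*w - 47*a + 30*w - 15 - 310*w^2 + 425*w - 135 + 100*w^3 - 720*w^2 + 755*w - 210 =a^3 + a^2*(6 - w) + a*(-100*w^2 + 133*w - 67) + 100*w^3 - 1030*w^2 + 1210*w - 360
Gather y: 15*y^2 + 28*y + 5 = 15*y^2 + 28*y + 5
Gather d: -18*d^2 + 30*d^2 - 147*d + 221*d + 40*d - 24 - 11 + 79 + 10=12*d^2 + 114*d + 54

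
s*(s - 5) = s^2 - 5*s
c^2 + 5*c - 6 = (c - 1)*(c + 6)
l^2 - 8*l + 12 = (l - 6)*(l - 2)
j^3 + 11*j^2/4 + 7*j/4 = j*(j + 1)*(j + 7/4)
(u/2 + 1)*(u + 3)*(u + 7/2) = u^3/2 + 17*u^2/4 + 47*u/4 + 21/2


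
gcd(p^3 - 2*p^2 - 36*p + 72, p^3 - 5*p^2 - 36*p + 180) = p^2 - 36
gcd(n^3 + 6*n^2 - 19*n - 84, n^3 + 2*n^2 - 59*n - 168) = n^2 + 10*n + 21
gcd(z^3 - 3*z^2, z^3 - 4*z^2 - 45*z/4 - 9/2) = 1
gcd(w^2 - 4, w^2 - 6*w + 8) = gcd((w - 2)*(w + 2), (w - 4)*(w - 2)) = w - 2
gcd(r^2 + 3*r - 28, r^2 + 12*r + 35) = r + 7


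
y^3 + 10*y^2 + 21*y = y*(y + 3)*(y + 7)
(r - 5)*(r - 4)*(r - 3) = r^3 - 12*r^2 + 47*r - 60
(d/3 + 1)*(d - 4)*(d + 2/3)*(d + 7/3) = d^4/3 + 2*d^3/3 - 121*d^2/27 - 338*d/27 - 56/9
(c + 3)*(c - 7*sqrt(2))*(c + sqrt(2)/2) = c^3 - 13*sqrt(2)*c^2/2 + 3*c^2 - 39*sqrt(2)*c/2 - 7*c - 21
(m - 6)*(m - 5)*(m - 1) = m^3 - 12*m^2 + 41*m - 30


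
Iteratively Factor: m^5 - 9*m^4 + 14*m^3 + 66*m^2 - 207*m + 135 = (m - 3)*(m^4 - 6*m^3 - 4*m^2 + 54*m - 45) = (m - 3)*(m + 3)*(m^3 - 9*m^2 + 23*m - 15) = (m - 3)*(m - 1)*(m + 3)*(m^2 - 8*m + 15) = (m - 3)^2*(m - 1)*(m + 3)*(m - 5)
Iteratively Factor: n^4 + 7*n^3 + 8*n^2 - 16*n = (n)*(n^3 + 7*n^2 + 8*n - 16) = n*(n + 4)*(n^2 + 3*n - 4) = n*(n + 4)^2*(n - 1)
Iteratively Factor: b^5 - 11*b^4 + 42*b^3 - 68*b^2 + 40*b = (b - 5)*(b^4 - 6*b^3 + 12*b^2 - 8*b) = (b - 5)*(b - 2)*(b^3 - 4*b^2 + 4*b) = (b - 5)*(b - 2)^2*(b^2 - 2*b) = b*(b - 5)*(b - 2)^2*(b - 2)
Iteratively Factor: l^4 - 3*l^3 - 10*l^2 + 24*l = (l)*(l^3 - 3*l^2 - 10*l + 24) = l*(l + 3)*(l^2 - 6*l + 8) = l*(l - 4)*(l + 3)*(l - 2)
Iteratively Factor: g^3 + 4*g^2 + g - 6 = (g + 3)*(g^2 + g - 2) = (g + 2)*(g + 3)*(g - 1)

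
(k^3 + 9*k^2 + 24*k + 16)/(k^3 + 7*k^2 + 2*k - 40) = (k^2 + 5*k + 4)/(k^2 + 3*k - 10)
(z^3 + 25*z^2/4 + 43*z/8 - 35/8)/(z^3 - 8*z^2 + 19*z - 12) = (8*z^3 + 50*z^2 + 43*z - 35)/(8*(z^3 - 8*z^2 + 19*z - 12))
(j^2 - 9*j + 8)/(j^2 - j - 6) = (-j^2 + 9*j - 8)/(-j^2 + j + 6)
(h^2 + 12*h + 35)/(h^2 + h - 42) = (h + 5)/(h - 6)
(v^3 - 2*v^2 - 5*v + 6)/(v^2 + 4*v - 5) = (v^2 - v - 6)/(v + 5)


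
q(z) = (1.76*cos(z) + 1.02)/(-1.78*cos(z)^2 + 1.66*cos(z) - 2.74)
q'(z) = (-3.56*sin(z)*cos(z) + 1.66*sin(z))*(1.76*cos(z) + 1.02)/(-1.78*cos(z)^2 + 1.66*cos(z) - 2.74)^2 - 1.76*sin(z)/(-1.78*cos(z)^2 + 1.66*cos(z) - 2.74)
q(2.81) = 0.11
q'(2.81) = 0.07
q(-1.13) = -0.75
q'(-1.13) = -0.72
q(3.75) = 0.08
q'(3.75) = -0.15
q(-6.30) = -0.97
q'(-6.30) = 0.00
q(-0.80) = -0.92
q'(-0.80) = -0.30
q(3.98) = 0.03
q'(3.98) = -0.26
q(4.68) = -0.34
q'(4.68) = -0.85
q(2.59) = 0.09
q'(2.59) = 0.13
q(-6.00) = -0.97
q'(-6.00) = 0.01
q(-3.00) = 0.12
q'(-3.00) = -0.03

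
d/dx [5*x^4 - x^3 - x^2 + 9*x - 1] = 20*x^3 - 3*x^2 - 2*x + 9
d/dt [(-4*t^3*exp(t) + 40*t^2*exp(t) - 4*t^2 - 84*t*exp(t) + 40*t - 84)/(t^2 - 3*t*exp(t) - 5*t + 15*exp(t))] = 4*((t^2 - 3*t*exp(t) - 5*t + 15*exp(t))*(-t^3*exp(t) + 7*t^2*exp(t) - t*exp(t) - 2*t - 21*exp(t) + 10) - (3*t*exp(t) - 2*t - 12*exp(t) + 5)*(t^3*exp(t) - 10*t^2*exp(t) + t^2 + 21*t*exp(t) - 10*t + 21))/(t^2 - 3*t*exp(t) - 5*t + 15*exp(t))^2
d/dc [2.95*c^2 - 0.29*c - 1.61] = 5.9*c - 0.29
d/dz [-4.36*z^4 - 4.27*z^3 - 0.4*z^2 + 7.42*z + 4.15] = -17.44*z^3 - 12.81*z^2 - 0.8*z + 7.42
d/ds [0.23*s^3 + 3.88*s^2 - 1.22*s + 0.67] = 0.69*s^2 + 7.76*s - 1.22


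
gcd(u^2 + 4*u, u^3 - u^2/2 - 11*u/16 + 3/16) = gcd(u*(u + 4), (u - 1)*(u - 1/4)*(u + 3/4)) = 1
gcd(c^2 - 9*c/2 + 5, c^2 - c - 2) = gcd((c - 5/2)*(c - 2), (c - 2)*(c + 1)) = c - 2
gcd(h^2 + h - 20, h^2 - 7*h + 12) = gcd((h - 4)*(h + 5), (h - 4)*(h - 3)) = h - 4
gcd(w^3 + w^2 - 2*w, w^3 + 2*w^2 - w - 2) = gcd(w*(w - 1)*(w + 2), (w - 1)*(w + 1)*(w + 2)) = w^2 + w - 2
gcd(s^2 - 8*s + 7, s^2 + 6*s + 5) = 1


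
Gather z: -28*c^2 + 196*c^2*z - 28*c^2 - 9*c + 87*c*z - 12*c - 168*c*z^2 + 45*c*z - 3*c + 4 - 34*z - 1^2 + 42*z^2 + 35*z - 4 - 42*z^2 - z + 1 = -56*c^2 - 168*c*z^2 - 24*c + z*(196*c^2 + 132*c)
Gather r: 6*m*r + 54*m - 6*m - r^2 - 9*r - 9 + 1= 48*m - r^2 + r*(6*m - 9) - 8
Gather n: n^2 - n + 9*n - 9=n^2 + 8*n - 9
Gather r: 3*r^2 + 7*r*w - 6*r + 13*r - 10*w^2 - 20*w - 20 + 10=3*r^2 + r*(7*w + 7) - 10*w^2 - 20*w - 10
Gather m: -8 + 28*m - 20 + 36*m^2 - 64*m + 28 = 36*m^2 - 36*m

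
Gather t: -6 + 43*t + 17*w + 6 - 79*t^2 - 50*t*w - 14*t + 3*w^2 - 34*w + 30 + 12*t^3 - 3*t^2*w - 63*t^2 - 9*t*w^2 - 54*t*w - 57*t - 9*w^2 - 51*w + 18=12*t^3 + t^2*(-3*w - 142) + t*(-9*w^2 - 104*w - 28) - 6*w^2 - 68*w + 48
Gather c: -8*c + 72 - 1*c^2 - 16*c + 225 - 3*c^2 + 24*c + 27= 324 - 4*c^2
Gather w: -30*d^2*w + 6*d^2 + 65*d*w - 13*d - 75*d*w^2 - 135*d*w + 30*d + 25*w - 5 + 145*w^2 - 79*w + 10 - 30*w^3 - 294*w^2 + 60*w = 6*d^2 + 17*d - 30*w^3 + w^2*(-75*d - 149) + w*(-30*d^2 - 70*d + 6) + 5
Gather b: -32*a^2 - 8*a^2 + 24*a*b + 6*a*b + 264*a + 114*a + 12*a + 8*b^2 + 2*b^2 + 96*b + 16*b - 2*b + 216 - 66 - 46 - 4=-40*a^2 + 390*a + 10*b^2 + b*(30*a + 110) + 100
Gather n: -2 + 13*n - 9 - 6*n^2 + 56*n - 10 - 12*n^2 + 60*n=-18*n^2 + 129*n - 21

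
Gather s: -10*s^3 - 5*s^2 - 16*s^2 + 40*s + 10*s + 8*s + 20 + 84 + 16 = -10*s^3 - 21*s^2 + 58*s + 120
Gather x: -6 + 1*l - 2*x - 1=l - 2*x - 7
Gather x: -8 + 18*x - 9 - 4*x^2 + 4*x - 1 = -4*x^2 + 22*x - 18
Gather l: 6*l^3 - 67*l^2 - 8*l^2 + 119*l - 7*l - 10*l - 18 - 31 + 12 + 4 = 6*l^3 - 75*l^2 + 102*l - 33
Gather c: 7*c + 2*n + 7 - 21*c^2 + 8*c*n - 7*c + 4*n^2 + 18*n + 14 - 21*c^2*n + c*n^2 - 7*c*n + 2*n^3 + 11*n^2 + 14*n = c^2*(-21*n - 21) + c*(n^2 + n) + 2*n^3 + 15*n^2 + 34*n + 21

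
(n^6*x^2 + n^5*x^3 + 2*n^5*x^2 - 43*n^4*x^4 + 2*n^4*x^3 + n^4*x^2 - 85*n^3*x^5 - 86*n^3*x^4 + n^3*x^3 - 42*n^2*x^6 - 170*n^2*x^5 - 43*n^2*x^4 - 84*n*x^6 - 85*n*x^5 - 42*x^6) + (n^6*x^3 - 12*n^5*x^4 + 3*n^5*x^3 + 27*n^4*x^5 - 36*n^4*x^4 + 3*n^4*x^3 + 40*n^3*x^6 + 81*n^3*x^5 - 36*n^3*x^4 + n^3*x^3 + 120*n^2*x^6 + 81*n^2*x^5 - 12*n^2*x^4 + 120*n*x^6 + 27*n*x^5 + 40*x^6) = n^6*x^3 + n^6*x^2 - 12*n^5*x^4 + 4*n^5*x^3 + 2*n^5*x^2 + 27*n^4*x^5 - 79*n^4*x^4 + 5*n^4*x^3 + n^4*x^2 + 40*n^3*x^6 - 4*n^3*x^5 - 122*n^3*x^4 + 2*n^3*x^3 + 78*n^2*x^6 - 89*n^2*x^5 - 55*n^2*x^4 + 36*n*x^6 - 58*n*x^5 - 2*x^6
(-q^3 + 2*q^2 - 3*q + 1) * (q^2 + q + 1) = -q^5 + q^4 - 2*q^3 - 2*q + 1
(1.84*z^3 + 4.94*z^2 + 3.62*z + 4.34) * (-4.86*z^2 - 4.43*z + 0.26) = -8.9424*z^5 - 32.1596*z^4 - 38.999*z^3 - 35.8446*z^2 - 18.285*z + 1.1284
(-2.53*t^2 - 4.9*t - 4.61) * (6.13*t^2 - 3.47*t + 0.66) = -15.5089*t^4 - 21.2579*t^3 - 12.9261*t^2 + 12.7627*t - 3.0426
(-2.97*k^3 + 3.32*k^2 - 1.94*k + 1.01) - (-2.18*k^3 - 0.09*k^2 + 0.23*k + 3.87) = -0.79*k^3 + 3.41*k^2 - 2.17*k - 2.86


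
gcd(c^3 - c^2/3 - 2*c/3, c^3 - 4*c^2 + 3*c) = c^2 - c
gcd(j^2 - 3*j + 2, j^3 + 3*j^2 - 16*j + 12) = j^2 - 3*j + 2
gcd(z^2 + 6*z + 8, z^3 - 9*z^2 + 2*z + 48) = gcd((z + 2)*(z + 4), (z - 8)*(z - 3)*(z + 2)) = z + 2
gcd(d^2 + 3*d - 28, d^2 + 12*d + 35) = d + 7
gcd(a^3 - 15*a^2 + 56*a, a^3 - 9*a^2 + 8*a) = a^2 - 8*a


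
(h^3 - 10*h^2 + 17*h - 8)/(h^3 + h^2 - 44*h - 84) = (h^3 - 10*h^2 + 17*h - 8)/(h^3 + h^2 - 44*h - 84)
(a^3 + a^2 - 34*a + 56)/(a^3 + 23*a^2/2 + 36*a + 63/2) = 2*(a^2 - 6*a + 8)/(2*a^2 + 9*a + 9)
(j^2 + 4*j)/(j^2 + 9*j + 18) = j*(j + 4)/(j^2 + 9*j + 18)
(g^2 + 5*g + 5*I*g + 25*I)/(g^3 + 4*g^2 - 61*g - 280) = (g + 5*I)/(g^2 - g - 56)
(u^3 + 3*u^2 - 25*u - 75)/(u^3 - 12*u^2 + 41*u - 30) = (u^2 + 8*u + 15)/(u^2 - 7*u + 6)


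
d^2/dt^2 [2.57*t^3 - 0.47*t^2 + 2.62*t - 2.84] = 15.42*t - 0.94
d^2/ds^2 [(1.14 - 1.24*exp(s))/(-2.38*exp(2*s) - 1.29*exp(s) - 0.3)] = (7.023856*exp(4*s) - 29.636712*exp(3*s) - 15.812244*exp(2*s) + 0.878886*exp(s) + 0.55278)*exp(s)/(13.481272*exp(6*s) + 21.921228*exp(5*s) + 16.979634*exp(4*s) + 7.673049*exp(3*s) + 2.14029*exp(2*s) + 0.3483*exp(s) + 0.027)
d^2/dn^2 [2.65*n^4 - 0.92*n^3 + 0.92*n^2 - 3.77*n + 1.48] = 31.8*n^2 - 5.52*n + 1.84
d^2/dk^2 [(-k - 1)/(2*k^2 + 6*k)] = (k*(k + 3)*(3*k + 4) - (k + 1)*(2*k + 3)^2)/(k^3*(k + 3)^3)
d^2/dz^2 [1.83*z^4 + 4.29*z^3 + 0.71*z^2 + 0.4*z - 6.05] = 21.96*z^2 + 25.74*z + 1.42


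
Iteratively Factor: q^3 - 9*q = (q + 3)*(q^2 - 3*q) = q*(q + 3)*(q - 3)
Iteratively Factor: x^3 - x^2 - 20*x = (x + 4)*(x^2 - 5*x) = (x - 5)*(x + 4)*(x)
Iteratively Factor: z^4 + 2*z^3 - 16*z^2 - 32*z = (z)*(z^3 + 2*z^2 - 16*z - 32) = z*(z + 2)*(z^2 - 16) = z*(z - 4)*(z + 2)*(z + 4)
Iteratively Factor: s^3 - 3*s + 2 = (s + 2)*(s^2 - 2*s + 1) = (s - 1)*(s + 2)*(s - 1)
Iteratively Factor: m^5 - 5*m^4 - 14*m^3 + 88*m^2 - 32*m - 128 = (m + 4)*(m^4 - 9*m^3 + 22*m^2 - 32) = (m - 4)*(m + 4)*(m^3 - 5*m^2 + 2*m + 8) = (m - 4)*(m + 1)*(m + 4)*(m^2 - 6*m + 8) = (m - 4)*(m - 2)*(m + 1)*(m + 4)*(m - 4)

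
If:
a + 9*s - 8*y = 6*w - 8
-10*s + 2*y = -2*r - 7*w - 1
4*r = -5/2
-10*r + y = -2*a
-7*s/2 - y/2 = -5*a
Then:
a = -9301/2804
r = -5/8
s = -13441/2804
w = -19409/2804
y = 1077/2804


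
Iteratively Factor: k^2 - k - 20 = (k - 5)*(k + 4)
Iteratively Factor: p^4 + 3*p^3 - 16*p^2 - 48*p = (p + 4)*(p^3 - p^2 - 12*p) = p*(p + 4)*(p^2 - p - 12) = p*(p - 4)*(p + 4)*(p + 3)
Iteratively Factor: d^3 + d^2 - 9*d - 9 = (d - 3)*(d^2 + 4*d + 3) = (d - 3)*(d + 1)*(d + 3)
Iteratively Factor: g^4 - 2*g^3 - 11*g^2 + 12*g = (g - 4)*(g^3 + 2*g^2 - 3*g) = (g - 4)*(g - 1)*(g^2 + 3*g) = (g - 4)*(g - 1)*(g + 3)*(g)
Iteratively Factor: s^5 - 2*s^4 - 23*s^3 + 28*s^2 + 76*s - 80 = (s + 4)*(s^4 - 6*s^3 + s^2 + 24*s - 20) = (s + 2)*(s + 4)*(s^3 - 8*s^2 + 17*s - 10) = (s - 2)*(s + 2)*(s + 4)*(s^2 - 6*s + 5) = (s - 5)*(s - 2)*(s + 2)*(s + 4)*(s - 1)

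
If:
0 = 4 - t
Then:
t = 4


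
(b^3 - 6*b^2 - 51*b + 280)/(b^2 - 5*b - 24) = (b^2 + 2*b - 35)/(b + 3)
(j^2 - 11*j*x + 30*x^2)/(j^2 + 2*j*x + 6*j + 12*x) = (j^2 - 11*j*x + 30*x^2)/(j^2 + 2*j*x + 6*j + 12*x)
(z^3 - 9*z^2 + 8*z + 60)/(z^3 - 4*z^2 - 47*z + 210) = (z + 2)/(z + 7)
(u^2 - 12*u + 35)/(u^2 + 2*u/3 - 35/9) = 9*(u^2 - 12*u + 35)/(9*u^2 + 6*u - 35)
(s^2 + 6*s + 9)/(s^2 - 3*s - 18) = (s + 3)/(s - 6)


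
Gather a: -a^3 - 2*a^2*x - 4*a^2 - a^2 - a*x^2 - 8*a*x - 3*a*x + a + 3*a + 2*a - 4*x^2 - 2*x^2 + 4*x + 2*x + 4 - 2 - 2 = -a^3 + a^2*(-2*x - 5) + a*(-x^2 - 11*x + 6) - 6*x^2 + 6*x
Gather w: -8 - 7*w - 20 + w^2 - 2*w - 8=w^2 - 9*w - 36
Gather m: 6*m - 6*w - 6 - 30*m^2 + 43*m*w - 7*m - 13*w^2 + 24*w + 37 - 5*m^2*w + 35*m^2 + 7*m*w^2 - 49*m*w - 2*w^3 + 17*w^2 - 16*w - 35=m^2*(5 - 5*w) + m*(7*w^2 - 6*w - 1) - 2*w^3 + 4*w^2 + 2*w - 4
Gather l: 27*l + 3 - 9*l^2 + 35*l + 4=-9*l^2 + 62*l + 7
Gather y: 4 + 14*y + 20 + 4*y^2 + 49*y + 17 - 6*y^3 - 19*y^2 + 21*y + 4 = -6*y^3 - 15*y^2 + 84*y + 45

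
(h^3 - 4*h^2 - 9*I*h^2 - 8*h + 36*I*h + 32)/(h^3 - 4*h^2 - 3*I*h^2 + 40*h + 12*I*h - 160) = (h - I)/(h + 5*I)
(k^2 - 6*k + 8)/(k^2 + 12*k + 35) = (k^2 - 6*k + 8)/(k^2 + 12*k + 35)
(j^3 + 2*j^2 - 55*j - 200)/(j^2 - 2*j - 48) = (j^2 + 10*j + 25)/(j + 6)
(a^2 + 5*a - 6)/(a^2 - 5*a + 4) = (a + 6)/(a - 4)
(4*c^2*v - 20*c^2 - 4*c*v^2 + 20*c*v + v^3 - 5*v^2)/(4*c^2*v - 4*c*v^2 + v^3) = (v - 5)/v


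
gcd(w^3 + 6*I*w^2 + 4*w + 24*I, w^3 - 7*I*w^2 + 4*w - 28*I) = w^2 + 4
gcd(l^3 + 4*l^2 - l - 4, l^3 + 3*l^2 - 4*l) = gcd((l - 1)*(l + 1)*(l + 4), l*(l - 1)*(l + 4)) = l^2 + 3*l - 4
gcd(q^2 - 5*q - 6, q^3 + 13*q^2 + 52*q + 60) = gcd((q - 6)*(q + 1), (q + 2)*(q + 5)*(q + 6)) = 1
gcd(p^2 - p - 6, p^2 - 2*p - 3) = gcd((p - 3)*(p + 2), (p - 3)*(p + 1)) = p - 3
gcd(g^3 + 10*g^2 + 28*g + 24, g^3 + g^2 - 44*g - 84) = g^2 + 8*g + 12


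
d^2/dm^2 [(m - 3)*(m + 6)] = 2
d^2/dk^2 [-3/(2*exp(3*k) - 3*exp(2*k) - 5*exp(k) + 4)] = 3*(-2*(-6*exp(2*k) + 6*exp(k) + 5)^2*exp(k) + (18*exp(2*k) - 12*exp(k) - 5)*(2*exp(3*k) - 3*exp(2*k) - 5*exp(k) + 4))*exp(k)/(2*exp(3*k) - 3*exp(2*k) - 5*exp(k) + 4)^3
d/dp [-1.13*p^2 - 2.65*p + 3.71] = -2.26*p - 2.65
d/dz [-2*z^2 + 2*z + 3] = 2 - 4*z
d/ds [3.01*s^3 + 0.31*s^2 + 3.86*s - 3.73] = 9.03*s^2 + 0.62*s + 3.86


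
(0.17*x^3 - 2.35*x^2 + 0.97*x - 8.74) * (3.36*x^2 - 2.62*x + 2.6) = 0.5712*x^5 - 8.3414*x^4 + 9.8582*x^3 - 38.0178*x^2 + 25.4208*x - 22.724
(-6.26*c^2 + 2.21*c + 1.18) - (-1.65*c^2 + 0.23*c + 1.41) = -4.61*c^2 + 1.98*c - 0.23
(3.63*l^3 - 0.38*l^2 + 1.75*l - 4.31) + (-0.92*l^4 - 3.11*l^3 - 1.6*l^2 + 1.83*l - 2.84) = -0.92*l^4 + 0.52*l^3 - 1.98*l^2 + 3.58*l - 7.15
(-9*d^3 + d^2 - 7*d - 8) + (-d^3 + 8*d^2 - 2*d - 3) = -10*d^3 + 9*d^2 - 9*d - 11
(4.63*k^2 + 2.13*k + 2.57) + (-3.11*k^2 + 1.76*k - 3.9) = 1.52*k^2 + 3.89*k - 1.33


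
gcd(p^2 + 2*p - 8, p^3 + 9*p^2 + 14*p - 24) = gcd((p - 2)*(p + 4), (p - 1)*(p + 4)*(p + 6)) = p + 4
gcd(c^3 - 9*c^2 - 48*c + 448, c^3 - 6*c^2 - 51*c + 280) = c^2 - c - 56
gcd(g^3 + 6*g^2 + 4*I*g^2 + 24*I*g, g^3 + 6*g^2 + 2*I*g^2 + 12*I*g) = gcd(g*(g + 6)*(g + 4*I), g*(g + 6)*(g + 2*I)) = g^2 + 6*g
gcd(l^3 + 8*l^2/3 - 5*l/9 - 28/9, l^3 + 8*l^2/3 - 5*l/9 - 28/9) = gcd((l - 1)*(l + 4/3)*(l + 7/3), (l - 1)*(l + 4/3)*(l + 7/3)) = l^3 + 8*l^2/3 - 5*l/9 - 28/9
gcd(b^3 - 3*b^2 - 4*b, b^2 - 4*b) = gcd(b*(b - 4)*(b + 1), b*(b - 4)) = b^2 - 4*b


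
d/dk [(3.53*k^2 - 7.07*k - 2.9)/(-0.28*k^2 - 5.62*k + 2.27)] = (-21.8182*k^2 + 14.4022*k - 32.3469)/(0.0784*k^4 + 3.1472*k^3 + 30.3132*k^2 - 25.5148*k + 5.1529)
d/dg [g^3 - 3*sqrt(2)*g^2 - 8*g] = 3*g^2 - 6*sqrt(2)*g - 8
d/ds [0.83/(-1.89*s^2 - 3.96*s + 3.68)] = (3.1374*s + 3.2868)/(1.89*s^2 + 3.96*s - 3.68)^2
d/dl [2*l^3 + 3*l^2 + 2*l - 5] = 6*l^2 + 6*l + 2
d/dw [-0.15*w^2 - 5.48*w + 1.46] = -0.3*w - 5.48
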